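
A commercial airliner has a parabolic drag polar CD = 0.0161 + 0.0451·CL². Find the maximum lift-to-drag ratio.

(L/D)max = 18.6

For CD = CD0 + K·CL², (L/D)max occurs at CL* = √(CD0/K) and equals 1/(2√(K·CD0)).
(L/D)max = 1/(2√(0.0451 × 0.0161)) = 1/(2 × 0.02695) = 18.6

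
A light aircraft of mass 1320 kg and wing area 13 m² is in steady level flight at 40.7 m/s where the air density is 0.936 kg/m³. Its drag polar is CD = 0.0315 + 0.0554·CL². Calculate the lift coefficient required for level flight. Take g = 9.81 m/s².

Level flight ⇒ L = W = m·g = 1320 × 9.81 = 12949 N.
q = ½ρv² = ½ × 0.936 × 40.7² = 775.2 Pa.
CL = 2W/(ρv²S) = 2×12949/(0.936×40.7²×13) = 1.285.

CL = 1.28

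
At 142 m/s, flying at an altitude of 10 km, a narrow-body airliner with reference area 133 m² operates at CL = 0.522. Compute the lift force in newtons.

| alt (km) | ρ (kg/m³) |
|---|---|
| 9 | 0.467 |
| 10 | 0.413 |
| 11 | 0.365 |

L = 2.89×10^5 N

At 10 km, from the table: ρ = 0.413 kg/m³.
Dynamic pressure q = ½ρv² = ½ × 0.413 × 142² = 4164 Pa.
L = q·S·CL = 4164 × 133 × 0.522 = 2.89×10^5 N ≈ 289 kN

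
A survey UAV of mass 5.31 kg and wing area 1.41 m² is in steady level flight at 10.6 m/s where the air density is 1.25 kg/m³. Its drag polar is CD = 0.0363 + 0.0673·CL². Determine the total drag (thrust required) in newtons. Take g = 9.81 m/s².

D = 5.44 N

Weight W = mg = 5.31 × 9.81 = 52.091 N; in level flight L = W.
q = ½ρv² = ½ × 1.25 × 10.6² = 70.22 Pa.
Required CL = L/(qS) = 52.091/(70.22·1.41) = 0.5261.
CD = 0.0363 + 0.0673 × 0.5261² = 0.05493.
D = q·S·CD = 70.22 × 1.41 × 0.05493 = 5.439 N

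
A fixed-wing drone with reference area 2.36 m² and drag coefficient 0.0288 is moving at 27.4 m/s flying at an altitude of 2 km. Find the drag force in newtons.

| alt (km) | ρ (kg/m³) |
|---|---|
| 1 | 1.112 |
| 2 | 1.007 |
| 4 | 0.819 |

D = 25.7 N

At 2 km, from the table: ρ = 1.007 kg/m³.
D = ½ρv²S·CD = ½ × 1.007 × 27.4² × 2.36 × 0.0288 = 25.7 N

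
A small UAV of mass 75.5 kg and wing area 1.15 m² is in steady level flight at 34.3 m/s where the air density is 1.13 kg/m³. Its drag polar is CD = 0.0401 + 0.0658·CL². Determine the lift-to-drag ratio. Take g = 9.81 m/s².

L/D = 9.51

In steady level flight, lift balances weight: W = mg = 75.5 × 9.81 = 740.66 N.
Dynamic pressure q = 0.5 × 1.13 × 34.3² = 664.7 Pa.
CL = 2W/(ρv²S) = 2×740.66/(1.13×34.3²×1.15) = 0.9689.
CD = 0.0401 + 0.0658 × 0.9689² = 0.1019.
L/D = CL/CD = 0.9689 / 0.1019 = 9.51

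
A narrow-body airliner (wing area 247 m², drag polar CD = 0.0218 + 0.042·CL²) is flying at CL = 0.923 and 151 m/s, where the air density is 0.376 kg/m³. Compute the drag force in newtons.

D = 61000 N

CD = 0.0218 + 0.042 × 0.923² = 0.05758
D = ½ρv²S·CD = ½ × 0.376 × 151² × 247 × 0.05758 = 61000 N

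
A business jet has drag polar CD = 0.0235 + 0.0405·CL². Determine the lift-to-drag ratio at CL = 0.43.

CD = 0.0235 + 0.0405 × 0.43² = 0.03099
L/D = CL/CD = 0.43 / 0.03099 = 13.9

L/D = 13.9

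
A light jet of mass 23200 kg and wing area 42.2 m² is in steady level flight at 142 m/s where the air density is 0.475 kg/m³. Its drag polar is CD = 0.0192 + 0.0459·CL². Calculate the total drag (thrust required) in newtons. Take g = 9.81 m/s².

D = 15600 N

Level flight ⇒ L = W = m·g = 23200 × 9.81 = 2.2759×10^5 N.
Dynamic pressure q = 0.5 × 0.475 × 142² = 4789 Pa.
Required CL = L/(qS) = 2.2759×10^5/(4789·42.2) = 1.126.
CD = 0.0192 + 0.0459 × 1.126² = 0.07741.
D = q·S·CD = 4789 × 42.2 × 0.07741 = 15640 N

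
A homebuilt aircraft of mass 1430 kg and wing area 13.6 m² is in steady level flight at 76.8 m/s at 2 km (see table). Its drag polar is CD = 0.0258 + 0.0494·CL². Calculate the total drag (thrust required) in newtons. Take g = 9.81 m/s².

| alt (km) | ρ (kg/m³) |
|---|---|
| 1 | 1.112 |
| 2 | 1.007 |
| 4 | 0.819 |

D = 1280 N

At 2 km, from the table: ρ = 1.007 kg/m³.
Weight W = mg = 1430 × 9.81 = 14028 N; in level flight L = W.
q = ½ρv² = ½ × 1.007 × 76.8² = 2970 Pa.
CL = W/(q·S) = 14028 / (2970 × 13.6) = 0.3473.
CD = 0.0258 + 0.0494 × 0.3473² = 0.03176.
D = q·S·CD = 2970 × 13.6 × 0.03176 = 1283 N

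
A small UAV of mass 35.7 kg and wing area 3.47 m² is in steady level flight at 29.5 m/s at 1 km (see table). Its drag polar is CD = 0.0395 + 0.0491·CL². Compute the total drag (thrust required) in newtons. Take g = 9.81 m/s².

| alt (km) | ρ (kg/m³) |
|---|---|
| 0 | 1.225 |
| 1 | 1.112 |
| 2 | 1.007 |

D = 69.9 N

At 1 km, from the table: ρ = 1.112 kg/m³.
In steady level flight, lift balances weight: W = mg = 35.7 × 9.81 = 350.22 N.
q = ½ρv² = ½ × 1.112 × 29.5² = 483.9 Pa.
CL = W/(q·S) = 350.22 / (483.9 × 3.47) = 0.2086.
CD = 0.0395 + 0.0491 × 0.2086² = 0.04164.
D = q·S·CD = 483.9 × 3.47 × 0.04164 = 69.91 N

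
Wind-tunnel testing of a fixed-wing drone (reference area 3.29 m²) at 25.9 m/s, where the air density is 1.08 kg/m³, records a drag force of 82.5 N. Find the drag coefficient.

From D = ½ρv²S·CD, rearranging gives CD = 2D/(ρv²S).
CD = 2 × 82.5 / (1.08 × 25.9² × 3.29) = 0.0692

CD = 0.0692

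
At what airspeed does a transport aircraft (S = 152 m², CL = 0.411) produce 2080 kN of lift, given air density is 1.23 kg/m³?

v = 233 m/s

L = ½ρv²S·CL ⇒ v = √(2L/(ρ·S·CL))
v = √(2 × 2.08×10^6 / (1.23 × 152 × 0.411)) = √54140 = 233 m/s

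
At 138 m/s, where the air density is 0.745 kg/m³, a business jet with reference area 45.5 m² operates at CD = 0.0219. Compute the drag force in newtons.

D = 7070 N

Dynamic pressure q = ½ρv² = ½ × 0.745 × 138² = 7094 Pa.
D = q·S·CD = 7094 × 45.5 × 0.0219 = 7070 N ≈ 7.07 kN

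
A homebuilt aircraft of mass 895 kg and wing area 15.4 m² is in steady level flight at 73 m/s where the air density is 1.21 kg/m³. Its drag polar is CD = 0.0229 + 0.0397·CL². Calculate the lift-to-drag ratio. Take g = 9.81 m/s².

Weight W = mg = 895 × 9.81 = 8780 N; in level flight L = W.
q = ½ρv² = ½ × 1.21 × 73² = 3224 Pa.
CL = W/(q·S) = 8780 / (3224 × 15.4) = 0.1768.
CD = 0.0229 + 0.0397 × 0.1768² = 0.02414.
L/D = CL/CD = 0.1768 / 0.02414 = 7.32

L/D = 7.32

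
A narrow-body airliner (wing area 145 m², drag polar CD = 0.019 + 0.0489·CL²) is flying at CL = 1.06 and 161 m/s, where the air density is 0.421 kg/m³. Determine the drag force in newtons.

CD = 0.019 + 0.0489 × 1.06² = 0.07394
D = ½ρv²S·CD = ½ × 0.421 × 161² × 145 × 0.07394 = 58500 N

D = 58500 N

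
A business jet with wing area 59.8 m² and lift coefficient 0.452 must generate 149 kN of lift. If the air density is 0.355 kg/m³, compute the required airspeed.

L = ½ρv²S·CL ⇒ v = √(2L/(ρ·S·CL))
v = √(2 × 1.49×10^5 / (0.355 × 59.8 × 0.452)) = √31060 = 176 m/s

v = 176 m/s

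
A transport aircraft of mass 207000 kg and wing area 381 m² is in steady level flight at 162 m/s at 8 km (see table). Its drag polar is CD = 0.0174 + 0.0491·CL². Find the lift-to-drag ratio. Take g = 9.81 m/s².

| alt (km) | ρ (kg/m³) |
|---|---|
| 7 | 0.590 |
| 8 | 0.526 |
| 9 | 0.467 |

L/D = 16.5

At 8 km, from the table: ρ = 0.526 kg/m³.
In steady level flight, lift balances weight: W = mg = 207000 × 9.81 = 2.0307×10^6 N.
Dynamic pressure q = 0.5 × 0.526 × 162² = 6902 Pa.
CL = 2W/(ρv²S) = 2×2.0307×10^6/(0.526×162²×381) = 0.7722.
CD = 0.0174 + 0.0491 × 0.7722² = 0.04668.
L/D = CL/CD = 0.7722 / 0.04668 = 16.5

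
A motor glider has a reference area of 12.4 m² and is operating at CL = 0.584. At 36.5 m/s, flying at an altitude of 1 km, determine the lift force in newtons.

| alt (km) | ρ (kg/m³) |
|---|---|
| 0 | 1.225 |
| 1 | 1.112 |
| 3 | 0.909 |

L = 5360 N

At 1 km, from the table: ρ = 1.112 kg/m³.
L = ½ρv²S·CL = ½ × 1.112 × 36.5² × 12.4 × 0.584 = 5360 N ≈ 5.36 kN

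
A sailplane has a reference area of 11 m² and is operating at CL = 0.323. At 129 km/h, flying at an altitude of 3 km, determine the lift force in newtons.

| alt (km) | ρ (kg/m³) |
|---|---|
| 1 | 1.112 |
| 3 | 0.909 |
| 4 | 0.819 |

L = 2070 N

At 3 km, from the table: ρ = 0.909 kg/m³.
Convert speed: v = 129 km/h ÷ 3.6 = 35.83 m/s.
L = ½ρv²S·CL = ½ × 0.909 × 35.83² × 11 × 0.323 = 2070 N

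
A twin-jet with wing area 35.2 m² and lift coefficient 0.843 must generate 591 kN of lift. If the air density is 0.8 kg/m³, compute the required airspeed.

L = ½ρv²S·CL ⇒ v = √(2L/(ρ·S·CL))
v = √(2 × 5.91×10^5 / (0.8 × 35.2 × 0.843)) = √49790 = 223 m/s

v = 223 m/s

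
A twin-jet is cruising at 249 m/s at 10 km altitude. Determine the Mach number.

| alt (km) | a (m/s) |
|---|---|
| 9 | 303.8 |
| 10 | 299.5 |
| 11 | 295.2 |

M = 0.831

At 10 km, from the table: a = 299.5 m/s.
M = v/a = 249 / 299.5 = 0.831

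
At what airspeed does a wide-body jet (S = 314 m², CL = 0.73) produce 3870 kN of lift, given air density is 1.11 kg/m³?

v = 174 m/s

L = ½ρv²S·CL ⇒ v = √(2L/(ρ·S·CL))
v = √(2 × 3.87×10^6 / (1.11 × 314 × 0.73)) = √30420 = 174 m/s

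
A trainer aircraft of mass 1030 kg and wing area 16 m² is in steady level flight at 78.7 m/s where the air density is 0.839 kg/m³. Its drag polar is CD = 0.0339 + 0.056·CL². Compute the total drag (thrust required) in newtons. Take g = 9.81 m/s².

D = 1550 N

Level flight ⇒ L = W = m·g = 1030 × 9.81 = 10104 N.
Dynamic pressure q = 0.5 × 0.839 × 78.7² = 2598 Pa.
CL = 2W/(ρv²S) = 2×10104/(0.839×78.7²×16) = 0.2431.
CD = 0.0339 + 0.056 × 0.2431² = 0.03721.
D = q·S·CD = 2598 × 16 × 0.03721 = 1547 N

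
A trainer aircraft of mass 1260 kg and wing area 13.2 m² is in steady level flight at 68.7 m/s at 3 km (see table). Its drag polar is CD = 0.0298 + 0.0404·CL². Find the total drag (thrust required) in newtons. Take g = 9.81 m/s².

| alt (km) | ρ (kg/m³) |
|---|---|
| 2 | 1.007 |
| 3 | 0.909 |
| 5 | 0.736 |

At 3 km, from the table: ρ = 0.909 kg/m³.
In steady level flight, lift balances weight: W = mg = 1260 × 9.81 = 12361 N.
Dynamic pressure q = 0.5 × 0.909 × 68.7² = 2145 Pa.
Required CL = L/(qS) = 12361/(2145·13.2) = 0.4365.
CD = 0.0298 + 0.0404 × 0.4365² = 0.0375.
D = q·S·CD = 2145 × 13.2 × 0.0375 = 1062 N

D = 1060 N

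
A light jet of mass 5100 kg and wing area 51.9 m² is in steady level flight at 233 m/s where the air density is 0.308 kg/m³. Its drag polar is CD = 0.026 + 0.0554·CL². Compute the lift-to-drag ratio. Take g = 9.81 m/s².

L/D = 4.31

In steady level flight, lift balances weight: W = mg = 5100 × 9.81 = 50031 N.
q = ½ρv² = ½ × 0.308 × 233² = 8361 Pa.
CL = W/(q·S) = 50031 / (8361 × 51.9) = 0.1153.
CD = 0.026 + 0.0554 × 0.1153² = 0.02674.
L/D = CL/CD = 0.1153 / 0.02674 = 4.31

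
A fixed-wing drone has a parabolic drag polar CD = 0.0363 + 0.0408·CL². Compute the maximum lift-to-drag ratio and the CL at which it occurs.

For CD = CD0 + K·CL², (L/D)max occurs at CL* = √(CD0/K) and equals 1/(2√(K·CD0)).
(L/D)max = 1/(2√(0.0408 × 0.0363)) = 1/(2 × 0.03848) = 13
CL* = √(0.0363/0.0408) = 0.943

(L/D)max = 13, at CL = 0.943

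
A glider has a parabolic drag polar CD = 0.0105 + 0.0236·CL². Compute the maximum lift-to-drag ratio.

(L/D)max = 31.8

For CD = CD0 + K·CL², (L/D)max occurs at CL* = √(CD0/K) and equals 1/(2√(K·CD0)).
(L/D)max = 1/(2√(0.0236 × 0.0105)) = 1/(2 × 0.01574) = 31.8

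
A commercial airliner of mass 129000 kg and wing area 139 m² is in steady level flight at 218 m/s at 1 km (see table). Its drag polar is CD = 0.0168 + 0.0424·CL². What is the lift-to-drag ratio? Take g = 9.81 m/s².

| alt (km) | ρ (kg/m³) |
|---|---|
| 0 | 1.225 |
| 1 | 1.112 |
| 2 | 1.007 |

L/D = 15.8

At 1 km, from the table: ρ = 1.112 kg/m³.
Weight W = mg = 129000 × 9.81 = 1.2655×10^6 N; in level flight L = W.
Dynamic pressure q = 0.5 × 1.112 × 218² = 26420 Pa.
Required CL = L/(qS) = 1.2655×10^6/(26420·139) = 0.3446.
CD = 0.0168 + 0.0424 × 0.3446² = 0.02183.
L/D = CL/CD = 0.3446 / 0.02183 = 15.8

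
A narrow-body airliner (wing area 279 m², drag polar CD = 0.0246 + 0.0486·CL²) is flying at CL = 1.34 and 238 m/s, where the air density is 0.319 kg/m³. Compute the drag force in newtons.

D = 2.82×10^5 N

CD = 0.0246 + 0.0486 × 1.34² = 0.1119
D = ½ρv²S·CD = ½ × 0.319 × 238² × 279 × 0.1119 = 2.82×10^5 N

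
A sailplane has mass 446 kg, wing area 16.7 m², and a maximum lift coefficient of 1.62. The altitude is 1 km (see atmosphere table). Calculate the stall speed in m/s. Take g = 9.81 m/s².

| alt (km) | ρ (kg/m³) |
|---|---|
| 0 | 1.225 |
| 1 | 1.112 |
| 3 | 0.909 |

V_stall = 17.1 m/s

At 1 km, from the table: ρ = 1.112 kg/m³.
Stall occurs when L = W at CL,max. W = mg = 446 × 9.81 = 4375 N.
From L = ½ρV²S·CL,max = W: V_stall = √(2W/(ρSCL,max)) = √(2·4375/(1.112·16.7·1.62))
V_stall = √290.9 = 17.1 m/s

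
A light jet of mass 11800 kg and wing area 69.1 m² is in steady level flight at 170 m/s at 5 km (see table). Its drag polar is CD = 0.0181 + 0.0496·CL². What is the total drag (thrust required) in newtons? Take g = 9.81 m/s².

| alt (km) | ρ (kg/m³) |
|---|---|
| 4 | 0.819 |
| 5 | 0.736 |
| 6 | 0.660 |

At 5 km, from the table: ρ = 0.736 kg/m³.
Weight W = mg = 11800 × 9.81 = 1.1576×10^5 N; in level flight L = W.
q = ½ρv² = ½ × 0.736 × 170² = 10640 Pa.
CL = W/(q·S) = 1.1576×10^5 / (10640 × 69.1) = 0.1575.
CD = 0.0181 + 0.0496 × 0.1575² = 0.01933.
D = q·S·CD = 10640 × 69.1 × 0.01933 = 14210 N

D = 14200 N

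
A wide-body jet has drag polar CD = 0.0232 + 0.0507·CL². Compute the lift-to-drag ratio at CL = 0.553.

L/D = 14.3

CD = 0.0232 + 0.0507 × 0.553² = 0.0387
L/D = CL/CD = 0.553 / 0.0387 = 14.3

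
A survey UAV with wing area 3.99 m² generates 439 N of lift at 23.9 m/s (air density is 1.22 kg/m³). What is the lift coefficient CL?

From L = ½ρv²S·CL, rearranging gives CL = 2L/(ρv²S).
CL = 2 × 439 / (1.22 × 23.9² × 3.99) = 0.316

CL = 0.316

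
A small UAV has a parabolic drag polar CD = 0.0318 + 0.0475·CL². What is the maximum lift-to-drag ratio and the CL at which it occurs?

For CD = CD0 + K·CL², (L/D)max occurs at CL* = √(CD0/K) and equals 1/(2√(K·CD0)).
(L/D)max = 1/(2√(0.0475 × 0.0318)) = 1/(2 × 0.03887) = 12.9
CL* = √(0.0318/0.0475) = 0.818

(L/D)max = 12.9, at CL = 0.818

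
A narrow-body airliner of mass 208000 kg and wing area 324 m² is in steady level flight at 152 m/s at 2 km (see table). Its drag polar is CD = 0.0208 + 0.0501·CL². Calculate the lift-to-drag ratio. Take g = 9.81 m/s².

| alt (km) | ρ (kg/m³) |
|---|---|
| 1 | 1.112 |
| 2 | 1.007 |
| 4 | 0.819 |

L/D = 15.3

At 2 km, from the table: ρ = 1.007 kg/m³.
Weight W = mg = 208000 × 9.81 = 2.0405×10^6 N; in level flight L = W.
q = ½ρv² = ½ × 1.007 × 152² = 11630 Pa.
Required CL = L/(qS) = 2.0405×10^6/(11630·324) = 0.5414.
CD = 0.0208 + 0.0501 × 0.5414² = 0.03548.
L/D = CL/CD = 0.5414 / 0.03548 = 15.3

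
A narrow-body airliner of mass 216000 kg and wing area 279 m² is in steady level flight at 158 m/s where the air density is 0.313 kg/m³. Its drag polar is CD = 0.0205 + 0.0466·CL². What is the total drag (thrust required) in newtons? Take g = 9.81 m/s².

In steady level flight, lift balances weight: W = mg = 216000 × 9.81 = 2.119×10^6 N.
Dynamic pressure q = 0.5 × 0.313 × 158² = 3907 Pa.
CL = W/(q·S) = 2.119×10^6 / (3907 × 279) = 1.944.
CD = 0.0205 + 0.0466 × 1.944² = 0.1966.
D = q·S·CD = 3907 × 279 × 0.1966 = 2.143×10^5 N

D = 2.14×10^5 N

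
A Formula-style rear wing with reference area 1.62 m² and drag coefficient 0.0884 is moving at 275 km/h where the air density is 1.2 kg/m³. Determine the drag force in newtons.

D = 501 N

Convert speed: v = 275 km/h ÷ 3.6 = 76.39 m/s.
Dynamic pressure q = ½ρv² = ½ × 1.2 × 76.39² = 3501 Pa.
D = q·S·CD = 3501 × 1.62 × 0.0884 = 501 N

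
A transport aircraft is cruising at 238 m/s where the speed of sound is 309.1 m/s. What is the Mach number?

M = 0.77

M = v/a = 238 / 309.1 = 0.77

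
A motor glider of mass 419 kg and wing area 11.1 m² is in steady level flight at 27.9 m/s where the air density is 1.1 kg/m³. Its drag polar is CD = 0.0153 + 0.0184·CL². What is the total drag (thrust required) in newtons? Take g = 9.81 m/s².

D = 138 N

Weight W = mg = 419 × 9.81 = 4110.4 N; in level flight L = W.
Dynamic pressure q = 0.5 × 1.1 × 27.9² = 428.1 Pa.
Required CL = L/(qS) = 4110.4/(428.1·11.1) = 0.8649.
CD = 0.0153 + 0.0184 × 0.8649² = 0.02907.
D = q·S·CD = 428.1 × 11.1 × 0.02907 = 138.1 N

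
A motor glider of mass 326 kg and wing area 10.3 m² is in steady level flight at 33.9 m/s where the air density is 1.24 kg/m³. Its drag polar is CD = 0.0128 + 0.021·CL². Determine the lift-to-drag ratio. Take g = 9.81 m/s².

Level flight ⇒ L = W = m·g = 326 × 9.81 = 3198.1 N.
q = ½ρv² = ½ × 1.24 × 33.9² = 712.5 Pa.
CL = W/(q·S) = 3198.1 / (712.5 × 10.3) = 0.4358.
CD = 0.0128 + 0.021 × 0.4358² = 0.01679.
L/D = CL/CD = 0.4358 / 0.01679 = 26

L/D = 26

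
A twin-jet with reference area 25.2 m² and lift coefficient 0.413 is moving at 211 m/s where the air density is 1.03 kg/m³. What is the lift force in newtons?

L = 2.39×10^5 N

Dynamic pressure q = ½ρv² = ½ × 1.03 × 211² = 22930 Pa.
L = q·S·CL = 22930 × 25.2 × 0.413 = 2.39×10^5 N ≈ 239 kN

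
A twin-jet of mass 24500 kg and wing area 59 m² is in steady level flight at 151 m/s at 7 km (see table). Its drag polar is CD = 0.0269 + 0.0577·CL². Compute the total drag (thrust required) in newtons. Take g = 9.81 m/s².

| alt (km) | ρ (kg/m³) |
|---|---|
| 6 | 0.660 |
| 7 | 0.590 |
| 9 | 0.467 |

At 7 km, from the table: ρ = 0.590 kg/m³.
Weight W = mg = 24500 × 9.81 = 2.4034×10^5 N; in level flight L = W.
q = ½ρv² = ½ × 0.59 × 151² = 6726 Pa.
Required CL = L/(qS) = 2.4034×10^5/(6726·59) = 0.6056.
CD = 0.0269 + 0.0577 × 0.6056² = 0.04806.
D = q·S·CD = 6726 × 59 × 0.04806 = 19070 N

D = 19100 N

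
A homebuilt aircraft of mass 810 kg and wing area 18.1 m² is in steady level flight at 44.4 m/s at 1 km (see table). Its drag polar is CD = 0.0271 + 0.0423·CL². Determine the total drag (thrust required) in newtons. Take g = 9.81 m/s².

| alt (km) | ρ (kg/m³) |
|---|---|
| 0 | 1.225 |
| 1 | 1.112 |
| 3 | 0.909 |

D = 672 N

At 1 km, from the table: ρ = 1.112 kg/m³.
Level flight ⇒ L = W = m·g = 810 × 9.81 = 7946.1 N.
q = ½ρv² = ½ × 1.112 × 44.4² = 1096 Pa.
Required CL = L/(qS) = 7946.1/(1096·18.1) = 0.4005.
CD = 0.0271 + 0.0423 × 0.4005² = 0.03389.
D = q·S·CD = 1096 × 18.1 × 0.03389 = 672.3 N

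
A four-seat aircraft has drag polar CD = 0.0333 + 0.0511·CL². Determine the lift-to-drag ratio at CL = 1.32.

CD = 0.0333 + 0.0511 × 1.32² = 0.1223
L/D = CL/CD = 1.32 / 0.1223 = 10.8

L/D = 10.8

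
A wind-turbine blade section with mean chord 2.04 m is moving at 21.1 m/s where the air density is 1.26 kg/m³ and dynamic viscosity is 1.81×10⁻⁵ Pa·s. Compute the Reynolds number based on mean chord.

Re = ρ·v·c/μ = 1.26 × 21.1 × 2.04 / (1.81×10⁻⁵) = 3×10^6

Re = 3×10^6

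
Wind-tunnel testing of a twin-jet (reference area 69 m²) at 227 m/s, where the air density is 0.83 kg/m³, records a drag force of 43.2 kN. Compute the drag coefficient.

From D = ½ρv²S·CD, rearranging gives CD = 2D/(ρv²S).
CD = 2 × 43200 / (0.83 × 227² × 69) = 0.0293

CD = 0.0293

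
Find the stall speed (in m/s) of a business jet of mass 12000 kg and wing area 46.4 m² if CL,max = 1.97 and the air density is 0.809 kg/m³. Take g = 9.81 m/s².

V_stall = 56.4 m/s

At stall, lift equals weight: L = W = m·g = 12000 × 9.81 = 1.177×10^5 N.
V_stall = √(2W/(ρ·S·CL,max)) = √(2 × 1.177×10^5 / (0.809 × 46.4 × 1.97))
V_stall = √3184 = 56.4 m/s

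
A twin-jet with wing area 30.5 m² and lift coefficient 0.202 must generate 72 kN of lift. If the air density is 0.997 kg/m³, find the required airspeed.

L = ½ρv²S·CL ⇒ v = √(2L/(ρ·S·CL))
v = √(2 × 72000 / (0.997 × 30.5 × 0.202)) = √23440 = 153 m/s

v = 153 m/s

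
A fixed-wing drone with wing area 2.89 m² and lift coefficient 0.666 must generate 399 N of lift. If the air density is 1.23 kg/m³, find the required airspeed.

v = 18.4 m/s

L = ½ρv²S·CL ⇒ v = √(2L/(ρ·S·CL))
v = √(2 × 399 / (1.23 × 2.89 × 0.666)) = √337.1 = 18.4 m/s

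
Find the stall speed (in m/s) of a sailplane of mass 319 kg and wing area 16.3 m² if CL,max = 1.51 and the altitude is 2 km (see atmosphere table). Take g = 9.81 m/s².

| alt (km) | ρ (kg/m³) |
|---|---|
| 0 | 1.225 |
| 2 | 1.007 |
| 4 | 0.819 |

V_stall = 15.9 m/s

At 2 km, from the table: ρ = 1.007 kg/m³.
At stall, lift equals weight: L = W = m·g = 319 × 9.81 = 3129 N.
V_stall = √(2W/(ρ·S·CL,max)) = √(2 × 3129 / (1.007 × 16.3 × 1.51))
V_stall = √252.5 = 15.9 m/s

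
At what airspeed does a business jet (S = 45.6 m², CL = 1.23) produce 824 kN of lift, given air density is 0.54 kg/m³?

L = ½ρv²S·CL ⇒ v = √(2L/(ρ·S·CL))
v = √(2 × 8.24×10^5 / (0.54 × 45.6 × 1.23)) = √54410 = 233 m/s

v = 233 m/s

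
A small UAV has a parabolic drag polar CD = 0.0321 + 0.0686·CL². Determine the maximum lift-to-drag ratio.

(L/D)max = 10.7

For CD = CD0 + K·CL², (L/D)max occurs at CL* = √(CD0/K) and equals 1/(2√(K·CD0)).
(L/D)max = 1/(2√(0.0686 × 0.0321)) = 1/(2 × 0.04693) = 10.7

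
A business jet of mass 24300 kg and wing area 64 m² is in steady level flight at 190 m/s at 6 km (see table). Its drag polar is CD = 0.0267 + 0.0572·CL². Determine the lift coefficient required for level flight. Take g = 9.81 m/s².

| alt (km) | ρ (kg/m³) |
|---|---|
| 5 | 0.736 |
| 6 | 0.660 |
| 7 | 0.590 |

At 6 km, from the table: ρ = 0.660 kg/m³.
Weight W = mg = 24300 × 9.81 = 2.3838×10^5 N; in level flight L = W.
q = ½ρv² = ½ × 0.66 × 190² = 11910 Pa.
CL = 2W/(ρv²S) = 2×2.3838×10^5/(0.66×190²×64) = 0.3127.

CL = 0.313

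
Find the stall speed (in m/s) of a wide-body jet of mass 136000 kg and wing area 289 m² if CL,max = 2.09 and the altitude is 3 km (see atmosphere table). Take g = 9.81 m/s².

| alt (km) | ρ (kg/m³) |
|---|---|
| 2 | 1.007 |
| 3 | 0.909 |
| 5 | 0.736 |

At 3 km, from the table: ρ = 0.909 kg/m³.
At stall, lift equals weight: L = W = m·g = 136000 × 9.81 = 1.334×10^6 N.
V_stall = √(2W/(ρ·S·CL,max)) = √(2 × 1.334×10^6 / (0.909 × 289 × 2.09))
V_stall = √4860 = 69.7 m/s

V_stall = 69.7 m/s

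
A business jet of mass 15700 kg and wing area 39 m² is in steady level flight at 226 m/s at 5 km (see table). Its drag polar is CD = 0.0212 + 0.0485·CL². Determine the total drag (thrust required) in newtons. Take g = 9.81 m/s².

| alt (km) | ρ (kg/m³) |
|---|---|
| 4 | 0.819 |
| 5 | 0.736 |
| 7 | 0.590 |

At 5 km, from the table: ρ = 0.736 kg/m³.
Level flight ⇒ L = W = m·g = 15700 × 9.81 = 1.5402×10^5 N.
q = ½ρv² = ½ × 0.736 × 226² = 18800 Pa.
CL = W/(q·S) = 1.5402×10^5 / (18800 × 39) = 0.2101.
CD = 0.0212 + 0.0485 × 0.2101² = 0.02334.
D = q·S·CD = 18800 × 39 × 0.02334 = 17110 N

D = 17100 N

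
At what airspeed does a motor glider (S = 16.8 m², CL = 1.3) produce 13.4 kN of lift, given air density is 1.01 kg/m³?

L = ½ρv²S·CL ⇒ v = √(2L/(ρ·S·CL))
v = √(2 × 13400 / (1.01 × 16.8 × 1.3)) = √1215 = 34.9 m/s

v = 34.9 m/s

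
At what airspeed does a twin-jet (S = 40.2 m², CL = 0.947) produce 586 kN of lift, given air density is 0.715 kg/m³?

L = ½ρv²S·CL ⇒ v = √(2L/(ρ·S·CL))
v = √(2 × 5.86×10^5 / (0.715 × 40.2 × 0.947)) = √43060 = 208 m/s

v = 208 m/s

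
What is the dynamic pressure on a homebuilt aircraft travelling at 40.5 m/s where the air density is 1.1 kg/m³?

q = 902 Pa

q = ½ρv² = ½ × 1.1 × 40.5² = 902 Pa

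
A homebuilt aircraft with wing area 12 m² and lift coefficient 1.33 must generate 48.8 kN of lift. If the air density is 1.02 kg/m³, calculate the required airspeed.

v = 77.4 m/s

L = ½ρv²S·CL ⇒ v = √(2L/(ρ·S·CL))
v = √(2 × 48800 / (1.02 × 12 × 1.33)) = √5995 = 77.4 m/s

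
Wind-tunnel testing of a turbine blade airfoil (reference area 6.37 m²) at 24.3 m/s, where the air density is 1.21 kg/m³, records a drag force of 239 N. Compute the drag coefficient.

CD = 0.105

From D = ½ρv²S·CD, rearranging gives CD = 2D/(ρv²S).
CD = 2 × 239 / (1.21 × 24.3² × 6.37) = 0.105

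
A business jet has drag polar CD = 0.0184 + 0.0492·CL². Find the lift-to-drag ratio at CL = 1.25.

CD = 0.0184 + 0.0492 × 1.25² = 0.09527
L/D = CL/CD = 1.25 / 0.09527 = 13.1

L/D = 13.1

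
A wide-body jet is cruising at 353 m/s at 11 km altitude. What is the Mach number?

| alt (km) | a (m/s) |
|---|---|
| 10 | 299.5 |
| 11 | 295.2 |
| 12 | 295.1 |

M = 1.2

At 11 km, from the table: a = 295.2 m/s.
M = v/a = 353 / 295.2 = 1.2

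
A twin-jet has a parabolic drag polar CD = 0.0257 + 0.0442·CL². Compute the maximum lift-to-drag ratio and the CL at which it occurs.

For CD = CD0 + K·CL², (L/D)max occurs at CL* = √(CD0/K) and equals 1/(2√(K·CD0)).
(L/D)max = 1/(2√(0.0442 × 0.0257)) = 1/(2 × 0.0337) = 14.8
CL* = √(0.0257/0.0442) = 0.763

(L/D)max = 14.8, at CL = 0.763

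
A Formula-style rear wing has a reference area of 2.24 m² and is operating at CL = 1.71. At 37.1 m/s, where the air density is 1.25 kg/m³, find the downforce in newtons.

L = ½ρv²S·CL = ½ × 1.25 × 37.1² × 2.24 × 1.71 = 3300 N

L = 3300 N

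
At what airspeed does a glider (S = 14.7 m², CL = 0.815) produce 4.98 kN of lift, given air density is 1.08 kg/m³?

v = 27.7 m/s

L = ½ρv²S·CL ⇒ v = √(2L/(ρ·S·CL))
v = √(2 × 4980 / (1.08 × 14.7 × 0.815)) = √769.8 = 27.7 m/s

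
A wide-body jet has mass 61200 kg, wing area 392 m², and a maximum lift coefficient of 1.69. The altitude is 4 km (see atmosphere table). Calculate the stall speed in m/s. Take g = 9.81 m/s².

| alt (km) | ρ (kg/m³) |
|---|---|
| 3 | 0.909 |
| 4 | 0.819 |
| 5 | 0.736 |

V_stall = 47 m/s

At 4 km, from the table: ρ = 0.819 kg/m³.
At stall, lift equals weight: L = W = m·g = 61200 × 9.81 = 6.004×10^5 N.
From L = ½ρV²S·CL,max = W: V_stall = √(2W/(ρSCL,max)) = √(2·6.004×10^5/(0.819·392·1.69))
V_stall = √2213 = 47 m/s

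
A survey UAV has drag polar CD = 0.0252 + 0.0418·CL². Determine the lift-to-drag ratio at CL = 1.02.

CD = 0.0252 + 0.0418 × 1.02² = 0.06869
L/D = CL/CD = 1.02 / 0.06869 = 14.8

L/D = 14.8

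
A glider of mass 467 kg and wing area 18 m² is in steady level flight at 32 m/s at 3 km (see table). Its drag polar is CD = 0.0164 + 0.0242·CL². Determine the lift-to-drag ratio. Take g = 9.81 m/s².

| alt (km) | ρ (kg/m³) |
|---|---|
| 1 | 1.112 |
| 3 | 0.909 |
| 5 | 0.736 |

L/D = 23.1

At 3 km, from the table: ρ = 0.909 kg/m³.
Level flight ⇒ L = W = m·g = 467 × 9.81 = 4581.3 N.
q = ½ρv² = ½ × 0.909 × 32² = 465.4 Pa.
CL = 2W/(ρv²S) = 2×4581.3/(0.909×32²×18) = 0.5469.
CD = 0.0164 + 0.0242 × 0.5469² = 0.02364.
L/D = CL/CD = 0.5469 / 0.02364 = 23.1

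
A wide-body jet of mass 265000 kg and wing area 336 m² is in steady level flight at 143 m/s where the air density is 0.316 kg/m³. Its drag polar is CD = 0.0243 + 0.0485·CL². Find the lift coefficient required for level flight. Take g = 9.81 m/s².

CL = 2.39

Weight W = mg = 265000 × 9.81 = 2.5996×10^6 N; in level flight L = W.
q = ½ρv² = ½ × 0.316 × 143² = 3231 Pa.
CL = W/(q·S) = 2.5996×10^6 / (3231 × 336) = 2.395.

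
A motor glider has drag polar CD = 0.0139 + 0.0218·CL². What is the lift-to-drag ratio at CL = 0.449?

CD = 0.0139 + 0.0218 × 0.449² = 0.01829
L/D = CL/CD = 0.449 / 0.01829 = 24.5

L/D = 24.5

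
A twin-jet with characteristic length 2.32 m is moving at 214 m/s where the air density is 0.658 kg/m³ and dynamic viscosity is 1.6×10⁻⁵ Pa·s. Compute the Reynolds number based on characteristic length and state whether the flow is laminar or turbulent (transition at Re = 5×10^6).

Re = 2.04×10^7 (turbulent)

Re = ρ·v·c/μ = 0.658 × 214 × 2.32 / (1.6×10⁻⁵) = 2.04×10^7
Since 2.04×10^7 > 5×10^6, the flow is turbulent.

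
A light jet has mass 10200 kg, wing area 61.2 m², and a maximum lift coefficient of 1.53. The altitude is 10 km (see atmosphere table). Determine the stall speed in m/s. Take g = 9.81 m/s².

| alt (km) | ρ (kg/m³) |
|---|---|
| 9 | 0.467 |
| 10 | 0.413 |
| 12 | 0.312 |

V_stall = 71.9 m/s

At 10 km, from the table: ρ = 0.413 kg/m³.
Weight W = mg = 10200 × 9.81 = 1.001×10^5 N.
V_stall = √(2W/(ρ·S·CL,max)) = √(2 × 1.001×10^5 / (0.413 × 61.2 × 1.53))
V_stall = √5175 = 71.9 m/s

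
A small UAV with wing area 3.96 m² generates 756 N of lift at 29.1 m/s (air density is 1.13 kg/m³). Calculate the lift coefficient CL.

From L = ½ρv²S·CL, rearranging gives CL = 2L/(ρv²S).
CL = 2 × 756 / (1.13 × 29.1² × 3.96) = 0.399

CL = 0.399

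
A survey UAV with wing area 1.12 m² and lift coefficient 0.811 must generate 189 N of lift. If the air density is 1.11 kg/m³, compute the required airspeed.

v = 19.4 m/s

L = ½ρv²S·CL ⇒ v = √(2L/(ρ·S·CL))
v = √(2 × 189 / (1.11 × 1.12 × 0.811)) = √374.9 = 19.4 m/s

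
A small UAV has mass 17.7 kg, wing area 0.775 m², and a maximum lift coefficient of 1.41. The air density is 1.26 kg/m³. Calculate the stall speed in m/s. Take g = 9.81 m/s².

Stall occurs when L = W at CL,max. W = mg = 17.7 × 9.81 = 173.6 N.
From L = ½ρV²S·CL,max = W: V_stall = √(2W/(ρSCL,max)) = √(2·173.6/(1.26·0.775·1.41))
V_stall = √252.2 = 15.9 m/s

V_stall = 15.9 m/s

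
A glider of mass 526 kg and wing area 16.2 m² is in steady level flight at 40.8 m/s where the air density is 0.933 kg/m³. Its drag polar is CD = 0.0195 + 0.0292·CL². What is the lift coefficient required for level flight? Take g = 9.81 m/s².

Weight W = mg = 526 × 9.81 = 5160.1 N; in level flight L = W.
q = ½ρv² = ½ × 0.933 × 40.8² = 776.6 Pa.
CL = 2W/(ρv²S) = 2×5160.1/(0.933×40.8²×16.2) = 0.4102.

CL = 0.41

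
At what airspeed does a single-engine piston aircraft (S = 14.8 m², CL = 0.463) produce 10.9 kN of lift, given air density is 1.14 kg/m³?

v = 52.8 m/s

L = ½ρv²S·CL ⇒ v = √(2L/(ρ·S·CL))
v = √(2 × 10900 / (1.14 × 14.8 × 0.463)) = √2791 = 52.8 m/s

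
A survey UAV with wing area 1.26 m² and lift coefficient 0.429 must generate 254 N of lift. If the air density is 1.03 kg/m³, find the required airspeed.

v = 30.2 m/s

L = ½ρv²S·CL ⇒ v = √(2L/(ρ·S·CL))
v = √(2 × 254 / (1.03 × 1.26 × 0.429)) = √912.4 = 30.2 m/s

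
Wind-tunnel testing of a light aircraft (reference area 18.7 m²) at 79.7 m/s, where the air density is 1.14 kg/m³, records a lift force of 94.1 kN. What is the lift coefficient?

From L = ½ρv²S·CL, rearranging gives CL = 2L/(ρv²S).
CL = 2 × 94100 / (1.14 × 79.7² × 18.7) = 1.39

CL = 1.39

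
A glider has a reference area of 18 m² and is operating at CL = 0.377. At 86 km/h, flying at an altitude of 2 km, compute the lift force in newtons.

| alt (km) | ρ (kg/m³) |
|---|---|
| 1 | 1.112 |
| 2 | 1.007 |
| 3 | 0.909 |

L = 1950 N

At 2 km, from the table: ρ = 1.007 kg/m³.
Convert speed: v = 86 km/h ÷ 3.6 = 23.89 m/s.
Dynamic pressure q = ½ρv² = ½ × 1.007 × 23.89² = 287.3 Pa.
L = q·S·CL = 287.3 × 18 × 0.377 = 1950 N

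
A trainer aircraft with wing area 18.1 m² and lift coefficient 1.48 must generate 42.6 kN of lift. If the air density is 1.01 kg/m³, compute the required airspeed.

v = 56.1 m/s

L = ½ρv²S·CL ⇒ v = √(2L/(ρ·S·CL))
v = √(2 × 42600 / (1.01 × 18.1 × 1.48)) = √3149 = 56.1 m/s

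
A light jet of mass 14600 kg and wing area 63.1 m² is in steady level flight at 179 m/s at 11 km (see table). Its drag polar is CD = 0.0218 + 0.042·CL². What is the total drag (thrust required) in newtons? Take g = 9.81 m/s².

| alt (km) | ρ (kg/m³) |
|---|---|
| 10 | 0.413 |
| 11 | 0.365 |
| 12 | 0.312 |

At 11 km, from the table: ρ = 0.365 kg/m³.
In steady level flight, lift balances weight: W = mg = 14600 × 9.81 = 1.4323×10^5 N.
Dynamic pressure q = 0.5 × 0.365 × 179² = 5847 Pa.
CL = 2W/(ρv²S) = 2×1.4323×10^5/(0.365×179²×63.1) = 0.3882.
CD = 0.0218 + 0.042 × 0.3882² = 0.02813.
D = q·S·CD = 5847 × 63.1 × 0.02813 = 10380 N

D = 10400 N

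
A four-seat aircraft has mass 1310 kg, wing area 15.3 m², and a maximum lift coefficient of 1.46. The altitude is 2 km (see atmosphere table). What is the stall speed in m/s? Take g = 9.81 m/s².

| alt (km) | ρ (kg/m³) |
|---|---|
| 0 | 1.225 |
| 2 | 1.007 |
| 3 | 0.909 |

V_stall = 33.8 m/s

At 2 km, from the table: ρ = 1.007 kg/m³.
At stall, lift equals weight: L = W = m·g = 1310 × 9.81 = 12850 N.
V_stall = √(2W/(ρ·S·CL,max)) = √(2 × 12850 / (1.007 × 15.3 × 1.46))
V_stall = √1143 = 33.8 m/s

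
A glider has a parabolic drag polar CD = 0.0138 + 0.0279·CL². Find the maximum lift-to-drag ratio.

(L/D)max = 25.5

For CD = CD0 + K·CL², (L/D)max occurs at CL* = √(CD0/K) and equals 1/(2√(K·CD0)).
(L/D)max = 1/(2√(0.0279 × 0.0138)) = 1/(2 × 0.01962) = 25.5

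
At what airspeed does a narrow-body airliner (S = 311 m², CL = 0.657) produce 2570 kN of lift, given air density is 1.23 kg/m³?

v = 143 m/s

L = ½ρv²S·CL ⇒ v = √(2L/(ρ·S·CL))
v = √(2 × 2.57×10^6 / (1.23 × 311 × 0.657)) = √20450 = 143 m/s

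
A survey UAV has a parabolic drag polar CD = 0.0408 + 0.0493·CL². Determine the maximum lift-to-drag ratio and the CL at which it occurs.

(L/D)max = 11.1, at CL = 0.91

For CD = CD0 + K·CL², (L/D)max occurs at CL* = √(CD0/K) and equals 1/(2√(K·CD0)).
(L/D)max = 1/(2√(0.0493 × 0.0408)) = 1/(2 × 0.04485) = 11.1
CL* = √(0.0408/0.0493) = 0.91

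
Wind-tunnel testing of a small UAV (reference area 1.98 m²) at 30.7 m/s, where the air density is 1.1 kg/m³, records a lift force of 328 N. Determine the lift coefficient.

CL = 0.32

From L = ½ρv²S·CL, rearranging gives CL = 2L/(ρv²S).
CL = 2 × 328 / (1.1 × 30.7² × 1.98) = 0.32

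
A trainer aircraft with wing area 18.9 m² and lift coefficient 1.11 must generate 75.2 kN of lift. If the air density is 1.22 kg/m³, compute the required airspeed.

v = 76.7 m/s

L = ½ρv²S·CL ⇒ v = √(2L/(ρ·S·CL))
v = √(2 × 75200 / (1.22 × 18.9 × 1.11)) = √5876 = 76.7 m/s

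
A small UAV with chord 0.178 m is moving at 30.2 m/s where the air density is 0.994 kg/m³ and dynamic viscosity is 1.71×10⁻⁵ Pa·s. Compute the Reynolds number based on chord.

Re = ρ·v·c/μ = 0.994 × 30.2 × 0.178 / (1.71×10⁻⁵) = 3.12×10^5

Re = 3.12×10^5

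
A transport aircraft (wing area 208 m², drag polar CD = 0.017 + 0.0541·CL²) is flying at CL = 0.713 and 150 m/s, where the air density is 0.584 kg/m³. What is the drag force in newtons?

CD = 0.017 + 0.0541 × 0.713² = 0.0445
D = ½ρv²S·CD = ½ × 0.584 × 150² × 208 × 0.0445 = 60800 N

D = 60800 N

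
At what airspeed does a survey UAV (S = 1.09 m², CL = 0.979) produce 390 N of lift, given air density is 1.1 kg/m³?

L = ½ρv²S·CL ⇒ v = √(2L/(ρ·S·CL))
v = √(2 × 390 / (1.1 × 1.09 × 0.979)) = √664.5 = 25.8 m/s

v = 25.8 m/s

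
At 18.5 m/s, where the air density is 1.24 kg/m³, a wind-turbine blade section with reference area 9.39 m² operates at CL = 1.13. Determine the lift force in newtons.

L = 2250 N

L = ½ρv²S·CL = ½ × 1.24 × 18.5² × 9.39 × 1.13 = 2250 N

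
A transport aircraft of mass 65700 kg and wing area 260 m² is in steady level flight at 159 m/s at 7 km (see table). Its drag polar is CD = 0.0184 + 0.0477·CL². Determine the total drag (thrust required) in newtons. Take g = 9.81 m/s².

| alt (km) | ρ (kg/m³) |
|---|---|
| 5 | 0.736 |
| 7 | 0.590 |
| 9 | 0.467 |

At 7 km, from the table: ρ = 0.590 kg/m³.
Level flight ⇒ L = W = m·g = 65700 × 9.81 = 6.4452×10^5 N.
Dynamic pressure q = 0.5 × 0.59 × 159² = 7458 Pa.
CL = 2W/(ρv²S) = 2×6.4452×10^5/(0.59×159²×260) = 0.3324.
CD = 0.0184 + 0.0477 × 0.3324² = 0.02367.
D = q·S·CD = 7458 × 260 × 0.02367 = 45900 N

D = 45900 N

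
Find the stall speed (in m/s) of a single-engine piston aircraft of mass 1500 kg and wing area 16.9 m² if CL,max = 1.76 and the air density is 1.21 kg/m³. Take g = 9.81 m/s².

V_stall = 28.6 m/s

Stall occurs when L = W at CL,max. W = mg = 1500 × 9.81 = 14720 N.
V_stall = √(2W/(ρ·S·CL,max)) = √(2 × 14720 / (1.21 × 16.9 × 1.76))
V_stall = √817.7 = 28.6 m/s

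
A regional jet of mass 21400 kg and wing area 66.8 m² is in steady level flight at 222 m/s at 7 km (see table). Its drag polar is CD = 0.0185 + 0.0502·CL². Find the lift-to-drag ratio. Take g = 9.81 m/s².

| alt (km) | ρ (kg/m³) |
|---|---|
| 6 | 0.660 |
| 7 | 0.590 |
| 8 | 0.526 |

At 7 km, from the table: ρ = 0.590 kg/m³.
In steady level flight, lift balances weight: W = mg = 21400 × 9.81 = 2.0993×10^5 N.
q = ½ρv² = ½ × 0.59 × 222² = 14540 Pa.
CL = 2W/(ρv²S) = 2×2.0993×10^5/(0.59×222²×66.8) = 0.2162.
CD = 0.0185 + 0.0502 × 0.2162² = 0.02085.
L/D = CL/CD = 0.2162 / 0.02085 = 10.4

L/D = 10.4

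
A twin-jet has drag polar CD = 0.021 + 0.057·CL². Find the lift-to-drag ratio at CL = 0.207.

L/D = 8.83

CD = 0.021 + 0.057 × 0.207² = 0.02344
L/D = CL/CD = 0.207 / 0.02344 = 8.83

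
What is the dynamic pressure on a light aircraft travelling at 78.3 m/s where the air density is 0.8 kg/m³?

q = 2450 Pa

q = ½ρv² = ½ × 0.8 × 78.3² = 2450 Pa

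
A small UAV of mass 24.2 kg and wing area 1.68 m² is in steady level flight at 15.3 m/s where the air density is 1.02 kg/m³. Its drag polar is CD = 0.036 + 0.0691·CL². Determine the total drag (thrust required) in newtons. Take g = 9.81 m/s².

D = 26.6 N

Level flight ⇒ L = W = m·g = 24.2 × 9.81 = 237.4 N.
Dynamic pressure q = 0.5 × 1.02 × 15.3² = 119.4 Pa.
CL = 2W/(ρv²S) = 2×237.4/(1.02×15.3²×1.68) = 1.184.
CD = 0.036 + 0.0691 × 1.184² = 0.1328.
D = q·S·CD = 119.4 × 1.68 × 0.1328 = 26.64 N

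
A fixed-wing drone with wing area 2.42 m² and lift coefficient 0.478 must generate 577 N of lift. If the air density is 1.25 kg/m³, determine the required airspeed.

L = ½ρv²S·CL ⇒ v = √(2L/(ρ·S·CL))
v = √(2 × 577 / (1.25 × 2.42 × 0.478)) = √798.1 = 28.3 m/s

v = 28.3 m/s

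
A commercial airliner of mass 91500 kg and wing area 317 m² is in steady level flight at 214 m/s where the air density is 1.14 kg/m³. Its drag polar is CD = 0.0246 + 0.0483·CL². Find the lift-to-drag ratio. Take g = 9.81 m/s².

Weight W = mg = 91500 × 9.81 = 8.9762×10^5 N; in level flight L = W.
q = ½ρv² = ½ × 1.14 × 214² = 26100 Pa.
CL = 2W/(ρv²S) = 2×8.9762×10^5/(1.14×214²×317) = 0.1085.
CD = 0.0246 + 0.0483 × 0.1085² = 0.02517.
L/D = CL/CD = 0.1085 / 0.02517 = 4.31

L/D = 4.31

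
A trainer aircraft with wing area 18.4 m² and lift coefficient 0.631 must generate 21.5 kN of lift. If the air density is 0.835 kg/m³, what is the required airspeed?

L = ½ρv²S·CL ⇒ v = √(2L/(ρ·S·CL))
v = √(2 × 21500 / (0.835 × 18.4 × 0.631)) = √4435 = 66.6 m/s

v = 66.6 m/s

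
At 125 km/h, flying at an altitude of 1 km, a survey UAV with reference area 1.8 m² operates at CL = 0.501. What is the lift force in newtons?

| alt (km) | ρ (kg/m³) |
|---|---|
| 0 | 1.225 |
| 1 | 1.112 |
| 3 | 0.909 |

L = 605 N

At 1 km, from the table: ρ = 1.112 kg/m³.
Convert speed: v = 125 km/h ÷ 3.6 = 34.72 m/s.
Dynamic pressure q = ½ρv² = ½ × 1.112 × 34.72² = 670.3 Pa.
L = q·S·CL = 670.3 × 1.8 × 0.501 = 605 N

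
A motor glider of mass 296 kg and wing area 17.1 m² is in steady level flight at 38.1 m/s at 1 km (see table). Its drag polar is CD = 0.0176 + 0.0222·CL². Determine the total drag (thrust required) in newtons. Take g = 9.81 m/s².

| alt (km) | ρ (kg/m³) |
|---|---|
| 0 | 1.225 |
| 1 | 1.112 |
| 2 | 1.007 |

At 1 km, from the table: ρ = 1.112 kg/m³.
Level flight ⇒ L = W = m·g = 296 × 9.81 = 2903.8 N.
q = ½ρv² = ½ × 1.112 × 38.1² = 807.1 Pa.
Required CL = L/(qS) = 2903.8/(807.1·17.1) = 0.2104.
CD = 0.0176 + 0.0222 × 0.2104² = 0.01858.
D = q·S·CD = 807.1 × 17.1 × 0.01858 = 256.5 N

D = 256 N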